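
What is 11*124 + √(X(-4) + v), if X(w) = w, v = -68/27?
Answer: 1364 + 4*I*√33/9 ≈ 1364.0 + 2.5531*I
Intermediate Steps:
v = -68/27 (v = -68*1/27 = -68/27 ≈ -2.5185)
11*124 + √(X(-4) + v) = 11*124 + √(-4 - 68/27) = 1364 + √(-176/27) = 1364 + 4*I*√33/9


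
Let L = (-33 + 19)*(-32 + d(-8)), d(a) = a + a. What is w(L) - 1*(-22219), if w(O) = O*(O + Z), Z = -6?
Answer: 469771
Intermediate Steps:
d(a) = 2*a
L = 672 (L = (-33 + 19)*(-32 + 2*(-8)) = -14*(-32 - 16) = -14*(-48) = 672)
w(O) = O*(-6 + O) (w(O) = O*(O - 6) = O*(-6 + O))
w(L) - 1*(-22219) = 672*(-6 + 672) - 1*(-22219) = 672*666 + 22219 = 447552 + 22219 = 469771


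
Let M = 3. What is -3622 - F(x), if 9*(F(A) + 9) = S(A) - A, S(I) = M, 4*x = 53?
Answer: -130027/36 ≈ -3611.9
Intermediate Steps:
x = 53/4 (x = (¼)*53 = 53/4 ≈ 13.250)
S(I) = 3
F(A) = -26/3 - A/9 (F(A) = -9 + (3 - A)/9 = -9 + (⅓ - A/9) = -26/3 - A/9)
-3622 - F(x) = -3622 - (-26/3 - ⅑*53/4) = -3622 - (-26/3 - 53/36) = -3622 - 1*(-365/36) = -3622 + 365/36 = -130027/36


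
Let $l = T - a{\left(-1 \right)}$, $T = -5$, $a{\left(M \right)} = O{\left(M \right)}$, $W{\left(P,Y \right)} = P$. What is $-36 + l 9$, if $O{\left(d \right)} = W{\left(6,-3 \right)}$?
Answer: $-135$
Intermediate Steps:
$O{\left(d \right)} = 6$
$a{\left(M \right)} = 6$
$l = -11$ ($l = -5 - 6 = -11$)
$-36 + l 9 = -36 - 99 = -135$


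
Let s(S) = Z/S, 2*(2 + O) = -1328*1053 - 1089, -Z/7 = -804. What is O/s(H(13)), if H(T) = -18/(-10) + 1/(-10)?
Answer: -23791109/112560 ≈ -211.36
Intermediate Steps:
Z = 5628 (Z = -7*(-804) = 5628)
O = -1399477/2 (O = -2 + (-1328*1053 - 1089)/2 = -2 + (-1398384 - 1089)/2 = -2 + (1/2)*(-1399473) = -2 - 1399473/2 = -1399477/2 ≈ -6.9974e+5)
H(T) = 17/10 (H(T) = -18*(-1/10) + 1*(-1/10) = 9/5 - 1/10 = 17/10)
s(S) = 5628/S
O/s(H(13)) = -1399477/(2*(5628/(17/10))) = -1399477/(2*(5628*(10/17))) = -1399477/(2*56280/17) = -1399477/2*17/56280 = -23791109/112560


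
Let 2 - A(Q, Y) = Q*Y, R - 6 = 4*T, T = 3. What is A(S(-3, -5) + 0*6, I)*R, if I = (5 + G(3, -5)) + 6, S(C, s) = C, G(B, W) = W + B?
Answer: 522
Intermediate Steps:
G(B, W) = B + W
I = 9 (I = (5 + (3 - 5)) + 6 = (5 - 2) + 6 = 3 + 6 = 9)
R = 18 (R = 6 + 4*3 = 6 + 12 = 18)
A(Q, Y) = 2 - Q*Y
A(S(-3, -5) + 0*6, I)*R = (2 - 1*(-3 + 0*6)*9)*18 = (2 - 1*(-3 + 0)*9)*18 = (2 - 1*(-3)*9)*18 = (2 + 27)*18 = 29*18 = 522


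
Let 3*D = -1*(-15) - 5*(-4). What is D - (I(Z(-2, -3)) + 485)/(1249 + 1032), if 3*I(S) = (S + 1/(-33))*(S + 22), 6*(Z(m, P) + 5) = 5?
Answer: 31068119/2709828 ≈ 11.465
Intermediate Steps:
Z(m, P) = -25/6 (Z(m, P) = -5 + (⅙)*5 = -5 + ⅚ = -25/6)
D = 35/3 (D = (-1*(-15) - 5*(-4))/3 = (15 + 20)/3 = (⅓)*35 = 35/3 ≈ 11.667)
I(S) = (22 + S)*(-1/33 + S)/3 (I(S) = ((S + 1/(-33))*(S + 22))/3 = ((S - 1/33)*(22 + S))/3 = ((-1/33 + S)*(22 + S))/3 = ((22 + S)*(-1/33 + S))/3 = (22 + S)*(-1/33 + S)/3)
D - (I(Z(-2, -3)) + 485)/(1249 + 1032) = 35/3 - ((-2/9 + (-25/6)²/3 + (725/99)*(-25/6)) + 485)/(1249 + 1032) = 35/3 - ((-2/9 + (⅓)*(625/36) - 18125/594) + 485)/2281 = 35/3 - ((-2/9 + 625/108 - 18125/594) + 485)/2281 = 35/3 - (-29639/1188 + 485)/2281 = 35/3 - 546541/(1188*2281) = 35/3 - 1*546541/2709828 = 35/3 - 546541/2709828 = 31068119/2709828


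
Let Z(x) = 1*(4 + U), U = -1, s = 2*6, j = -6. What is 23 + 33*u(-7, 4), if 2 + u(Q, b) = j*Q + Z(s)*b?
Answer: 1739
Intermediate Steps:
s = 12
Z(x) = 3 (Z(x) = 1*(4 - 1) = 1*3 = 3)
u(Q, b) = -2 - 6*Q + 3*b (u(Q, b) = -2 + (-6*Q + 3*b) = -2 - 6*Q + 3*b)
23 + 33*u(-7, 4) = 23 + 33*(-2 - 6*(-7) + 3*4) = 23 + 33*(-2 + 42 + 12) = 23 + 33*52 = 23 + 1716 = 1739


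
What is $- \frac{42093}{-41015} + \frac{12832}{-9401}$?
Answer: $- \frac{130588187}{385582015} \approx -0.33868$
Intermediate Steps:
$- \frac{42093}{-41015} + \frac{12832}{-9401} = \left(-42093\right) \left(- \frac{1}{41015}\right) + 12832 \left(- \frac{1}{9401}\right) = \frac{42093}{41015} - \frac{12832}{9401} = - \frac{130588187}{385582015}$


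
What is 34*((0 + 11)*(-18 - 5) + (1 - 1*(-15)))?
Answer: -8058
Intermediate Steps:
34*((0 + 11)*(-18 - 5) + (1 - 1*(-15))) = 34*(11*(-23) + (1 + 15)) = 34*(-253 + 16) = 34*(-237) = -8058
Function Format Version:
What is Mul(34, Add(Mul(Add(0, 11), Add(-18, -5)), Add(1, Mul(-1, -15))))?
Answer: -8058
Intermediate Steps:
Mul(34, Add(Mul(Add(0, 11), Add(-18, -5)), Add(1, Mul(-1, -15)))) = Mul(34, Add(Mul(11, -23), Add(1, 15))) = Mul(34, Add(-253, 16)) = Mul(34, -237) = -8058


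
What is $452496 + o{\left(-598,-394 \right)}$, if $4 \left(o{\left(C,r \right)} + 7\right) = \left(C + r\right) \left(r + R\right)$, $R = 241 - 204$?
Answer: $541025$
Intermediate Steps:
$R = 37$
$o{\left(C,r \right)} = -7 + \frac{\left(37 + r\right) \left(C + r\right)}{4}$ ($o{\left(C,r \right)} = -7 + \frac{\left(C + r\right) \left(r + 37\right)}{4} = -7 + \frac{\left(C + r\right) \left(37 + r\right)}{4} = -7 + \frac{\left(37 + r\right) \left(C + r\right)}{4}$)
$452496 + o{\left(-598,-394 \right)} = 452496 + \left(-7 + \frac{\left(-394\right)^{2}}{4} + \frac{37}{4} \left(-598\right) + \frac{37}{4} \left(-394\right) + \frac{1}{4} \left(-598\right) \left(-394\right)\right) = 452496 - -88529 = 452496 + 88529 = 541025$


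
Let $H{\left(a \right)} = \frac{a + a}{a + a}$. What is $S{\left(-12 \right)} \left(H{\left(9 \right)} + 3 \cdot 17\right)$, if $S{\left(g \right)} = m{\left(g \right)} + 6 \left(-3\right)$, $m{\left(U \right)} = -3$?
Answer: $-1092$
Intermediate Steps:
$H{\left(a \right)} = 1$ ($H{\left(a \right)} = \frac{2 a}{2 a} = 2 a \frac{1}{2 a} = 1$)
$S{\left(g \right)} = -21$ ($S{\left(g \right)} = -3 + 6 \left(-3\right) = -3 - 18 = -21$)
$S{\left(-12 \right)} \left(H{\left(9 \right)} + 3 \cdot 17\right) = - 21 \left(1 + 3 \cdot 17\right) = - 21 \left(1 + 51\right) = \left(-21\right) 52 = -1092$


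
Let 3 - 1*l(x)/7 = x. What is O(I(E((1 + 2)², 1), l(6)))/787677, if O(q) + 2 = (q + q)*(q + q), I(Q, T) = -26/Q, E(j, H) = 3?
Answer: 2686/7089093 ≈ 0.00037889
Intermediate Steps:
l(x) = 21 - 7*x
O(q) = -2 + 4*q² (O(q) = -2 + (q + q)*(q + q) = -2 + (2*q)*(2*q) = -2 + 4*q²)
O(I(E((1 + 2)², 1), l(6)))/787677 = (-2 + 4*(-26/3)²)/787677 = (-2 + 4*(-26*⅓)²)*(1/787677) = (-2 + 4*(-26/3)²)*(1/787677) = (-2 + 4*(676/9))*(1/787677) = (-2 + 2704/9)*(1/787677) = (2686/9)*(1/787677) = 2686/7089093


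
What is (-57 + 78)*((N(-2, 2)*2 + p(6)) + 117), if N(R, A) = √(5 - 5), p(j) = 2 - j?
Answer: 2373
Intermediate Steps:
N(R, A) = 0 (N(R, A) = √0 = 0)
(-57 + 78)*((N(-2, 2)*2 + p(6)) + 117) = (-57 + 78)*((0*2 + (2 - 1*6)) + 117) = 21*((0 + (2 - 6)) + 117) = 21*((0 - 4) + 117) = 21*(-4 + 117) = 21*113 = 2373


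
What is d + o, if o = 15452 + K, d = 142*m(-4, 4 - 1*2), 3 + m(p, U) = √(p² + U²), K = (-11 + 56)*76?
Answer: 18446 + 284*√5 ≈ 19081.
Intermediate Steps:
K = 3420 (K = 45*76 = 3420)
m(p, U) = -3 + √(U² + p²) (m(p, U) = -3 + √(p² + U²) = -3 + √(U² + p²))
d = -426 + 284*√5 (d = 142*(-3 + √((4 - 1*2)² + (-4)²)) = 142*(-3 + √((4 - 2)² + 16)) = 142*(-3 + √(2² + 16)) = 142*(-3 + √(4 + 16)) = 142*(-3 + √20) = 142*(-3 + 2*√5) = -426 + 284*√5 ≈ 209.04)
o = 18872 (o = 15452 + 3420 = 18872)
d + o = (-426 + 284*√5) + 18872 = 18446 + 284*√5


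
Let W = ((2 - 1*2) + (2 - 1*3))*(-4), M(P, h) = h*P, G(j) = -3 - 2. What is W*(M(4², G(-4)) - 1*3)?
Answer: -332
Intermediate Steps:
G(j) = -5
M(P, h) = P*h
W = 4 (W = ((2 - 2) + (2 - 3))*(-4) = (0 - 1)*(-4) = -1*(-4) = 4)
W*(M(4², G(-4)) - 1*3) = 4*(4²*(-5) - 1*3) = 4*(16*(-5) - 3) = 4*(-80 - 3) = 4*(-83) = -332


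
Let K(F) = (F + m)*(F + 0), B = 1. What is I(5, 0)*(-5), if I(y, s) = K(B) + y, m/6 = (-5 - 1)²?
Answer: -1110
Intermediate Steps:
m = 216 (m = 6*(-5 - 1)² = 6*(-6)² = 6*36 = 216)
K(F) = F*(216 + F) (K(F) = (F + 216)*(F + 0) = (216 + F)*F = F*(216 + F))
I(y, s) = 217 + y (I(y, s) = 1*(216 + 1) + y = 1*217 + y = 217 + y)
I(5, 0)*(-5) = (217 + 5)*(-5) = 222*(-5) = -1110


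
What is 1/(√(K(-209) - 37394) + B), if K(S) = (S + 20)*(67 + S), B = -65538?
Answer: -32769/2147620000 - I*√2639/2147620000 ≈ -1.5258e-5 - 2.392e-8*I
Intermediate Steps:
K(S) = (20 + S)*(67 + S)
1/(√(K(-209) - 37394) + B) = 1/(√((1340 + (-209)² + 87*(-209)) - 37394) - 65538) = 1/(√((1340 + 43681 - 18183) - 37394) - 65538) = 1/(√(26838 - 37394) - 65538) = 1/(√(-10556) - 65538) = 1/(2*I*√2639 - 65538) = 1/(-65538 + 2*I*√2639)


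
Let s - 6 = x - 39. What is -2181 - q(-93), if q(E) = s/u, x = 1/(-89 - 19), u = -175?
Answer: -8244893/3780 ≈ -2181.2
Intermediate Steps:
x = -1/108 (x = 1/(-108) = -1/108 ≈ -0.0092593)
s = -3565/108 (s = 6 + (-1/108 - 39) = 6 - 4213/108 = -3565/108 ≈ -33.009)
q(E) = 713/3780 (q(E) = -3565/108/(-175) = -3565/108*(-1/175) = 713/3780)
-2181 - q(-93) = -2181 - 1*713/3780 = -2181 - 713/3780 = -8244893/3780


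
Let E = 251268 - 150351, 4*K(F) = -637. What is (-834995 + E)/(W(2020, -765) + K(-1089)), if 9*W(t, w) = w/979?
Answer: 2874649448/623963 ≈ 4607.1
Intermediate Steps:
W(t, w) = w/8811 (W(t, w) = (w/979)/9 = w/8811)
K(F) = -637/4 (K(F) = (¼)*(-637) = -637/4)
E = 100917
(-834995 + E)/(W(2020, -765) + K(-1089)) = (-834995 + 100917)/((1/8811)*(-765) - 637/4) = -734078/(-85/979 - 637/4) = -734078/(-623963/3916) = -734078*(-3916/623963) = 2874649448/623963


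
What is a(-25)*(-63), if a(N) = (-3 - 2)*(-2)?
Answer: -630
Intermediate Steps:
a(N) = 10 (a(N) = -5*(-2) = 10)
a(-25)*(-63) = 10*(-63) = -630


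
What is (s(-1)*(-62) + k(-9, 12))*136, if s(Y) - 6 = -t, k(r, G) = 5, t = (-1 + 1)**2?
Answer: -49912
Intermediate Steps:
t = 0 (t = 0**2 = 0)
s(Y) = 6 (s(Y) = 6 - 1*0 = 6 + 0 = 6)
(s(-1)*(-62) + k(-9, 12))*136 = (6*(-62) + 5)*136 = (-372 + 5)*136 = -367*136 = -49912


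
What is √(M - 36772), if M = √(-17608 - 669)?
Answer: √(-36772 + 7*I*√373) ≈ 0.3525 + 191.76*I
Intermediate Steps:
M = 7*I*√373 (M = √(-18277) = 7*I*√373 ≈ 135.19*I)
√(M - 36772) = √(7*I*√373 - 36772) = √(-36772 + 7*I*√373)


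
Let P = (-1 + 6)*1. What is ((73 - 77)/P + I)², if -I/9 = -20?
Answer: 802816/25 ≈ 32113.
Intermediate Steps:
I = 180 (I = -9*(-20) = 180)
P = 5 (P = 5*1 = 5)
((73 - 77)/P + I)² = ((73 - 77)/5 + 180)² = (-4*⅕ + 180)² = (-⅘ + 180)² = (896/5)² = 802816/25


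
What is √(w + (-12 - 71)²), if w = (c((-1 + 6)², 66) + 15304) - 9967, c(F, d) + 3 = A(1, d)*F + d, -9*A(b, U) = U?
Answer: √108951/3 ≈ 110.03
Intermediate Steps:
A(b, U) = -U/9
c(F, d) = -3 + d - F*d/9 (c(F, d) = -3 + ((-d/9)*F + d) = -3 + (-F*d/9 + d) = -3 + (d - F*d/9) = -3 + d - F*d/9)
w = 15650/3 (w = ((-3 + 66 - ⅑*(-1 + 6)²*66) + 15304) - 9967 = ((-3 + 66 - ⅑*5²*66) + 15304) - 9967 = ((-3 + 66 - ⅑*25*66) + 15304) - 9967 = ((-3 + 66 - 550/3) + 15304) - 9967 = (-361/3 + 15304) - 9967 = 45551/3 - 9967 = 15650/3 ≈ 5216.7)
√(w + (-12 - 71)²) = √(15650/3 + (-12 - 71)²) = √(15650/3 + (-83)²) = √(15650/3 + 6889) = √(36317/3) = √108951/3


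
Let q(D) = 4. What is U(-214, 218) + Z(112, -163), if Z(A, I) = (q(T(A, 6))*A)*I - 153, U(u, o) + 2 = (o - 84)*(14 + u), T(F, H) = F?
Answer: -99979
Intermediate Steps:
U(u, o) = -2 + (-84 + o)*(14 + u) (U(u, o) = -2 + (o - 84)*(14 + u) = -2 + (-84 + o)*(14 + u))
Z(A, I) = -153 + 4*A*I (Z(A, I) = (4*A)*I - 153 = 4*A*I - 153 = -153 + 4*A*I)
U(-214, 218) + Z(112, -163) = (-1178 - 84*(-214) + 14*218 + 218*(-214)) + (-153 + 4*112*(-163)) = (-1178 + 17976 + 3052 - 46652) + (-153 - 73024) = -26802 - 73177 = -99979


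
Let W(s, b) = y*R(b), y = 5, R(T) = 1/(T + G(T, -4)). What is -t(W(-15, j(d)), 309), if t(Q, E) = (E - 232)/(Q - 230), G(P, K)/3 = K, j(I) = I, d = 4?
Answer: 616/1845 ≈ 0.33388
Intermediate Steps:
G(P, K) = 3*K
R(T) = 1/(-12 + T) (R(T) = 1/(T + 3*(-4)) = 1/(T - 12) = 1/(-12 + T))
W(s, b) = 5/(-12 + b)
t(Q, E) = (-232 + E)/(-230 + Q)
-t(W(-15, j(d)), 309) = -(-232 + 309)/(-230 + 5/(-12 + 4)) = -77/(-230 + 5/(-8)) = -77/(-230 + 5*(-⅛)) = -77/(-230 - 5/8) = -77/(-1845/8) = -(-8)*77/1845 = -1*(-616/1845) = 616/1845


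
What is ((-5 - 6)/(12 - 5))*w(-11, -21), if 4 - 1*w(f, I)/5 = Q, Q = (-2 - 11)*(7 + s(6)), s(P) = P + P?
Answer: -13805/7 ≈ -1972.1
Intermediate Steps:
s(P) = 2*P
Q = -247 (Q = (-2 - 11)*(7 + 2*6) = -13*(7 + 12) = -13*19 = -247)
w(f, I) = 1255 (w(f, I) = 20 - 5*(-247) = 20 + 1235 = 1255)
((-5 - 6)/(12 - 5))*w(-11, -21) = ((-5 - 6)/(12 - 5))*1255 = -11/7*1255 = -13805/7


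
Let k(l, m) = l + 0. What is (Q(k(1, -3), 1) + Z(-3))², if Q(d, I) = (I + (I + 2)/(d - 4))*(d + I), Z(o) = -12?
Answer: 144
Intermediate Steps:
k(l, m) = l
Q(d, I) = (I + d)*(I + (2 + I)/(-4 + d)) (Q(d, I) = (I + (2 + I)/(-4 + d))*(I + d) = (I + d)*(I + (2 + I)/(-4 + d)))
(Q(k(1, -3), 1) + Z(-3))² = ((-3*1² + 2*1 + 2*1 + 1*1² + 1*1² - 3*1*1)/(-4 + 1) - 12)² = ((-3*1 + 2 + 2 + 1*1 + 1*1 - 3)/(-3) - 12)² = (-(-3 + 2 + 2 + 1 + 1 - 3)/3 - 12)² = (-⅓*0 - 12)² = (0 - 12)² = (-12)² = 144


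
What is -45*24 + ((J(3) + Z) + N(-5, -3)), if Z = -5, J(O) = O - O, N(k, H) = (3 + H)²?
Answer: -1085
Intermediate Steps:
J(O) = 0
-45*24 + ((J(3) + Z) + N(-5, -3)) = -45*24 + ((0 - 5) + (3 - 3)²) = -1080 + (-5 + 0²) = -1080 + (-5 + 0) = -1080 - 5 = -1085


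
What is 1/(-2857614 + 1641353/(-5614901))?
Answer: -5614901/16045221347567 ≈ -3.4994e-7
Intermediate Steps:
1/(-2857614 + 1641353/(-5614901)) = 1/(-2857614 + 1641353*(-1/5614901)) = 1/(-2857614 - 1641353/5614901) = 1/(-16045221347567/5614901) = -5614901/16045221347567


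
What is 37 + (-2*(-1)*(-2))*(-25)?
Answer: 137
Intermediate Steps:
37 + (-2*(-1)*(-2))*(-25) = 37 + (2*(-2))*(-25) = 37 - 4*(-25) = 37 + 100 = 137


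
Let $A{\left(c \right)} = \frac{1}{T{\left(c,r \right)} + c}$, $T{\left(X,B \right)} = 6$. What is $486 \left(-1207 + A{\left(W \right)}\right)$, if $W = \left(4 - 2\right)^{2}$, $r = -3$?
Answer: $- \frac{2932767}{5} \approx -5.8655 \cdot 10^{5}$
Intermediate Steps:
$W = 4$ ($W = 2^{2} = 4$)
$A{\left(c \right)} = \frac{1}{6 + c}$
$486 \left(-1207 + A{\left(W \right)}\right) = 486 \left(-1207 + \frac{1}{6 + 4}\right) = 486 \left(-1207 + \frac{1}{10}\right) = 486 \left(- \frac{12069}{10}\right) = - \frac{2932767}{5}$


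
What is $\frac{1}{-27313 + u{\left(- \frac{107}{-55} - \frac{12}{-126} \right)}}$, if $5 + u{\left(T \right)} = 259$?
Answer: $- \frac{1}{27059} \approx -3.6956 \cdot 10^{-5}$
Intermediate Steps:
$u{\left(T \right)} = 254$ ($u{\left(T \right)} = -5 + 259 = 254$)
$\frac{1}{-27313 + u{\left(- \frac{107}{-55} - \frac{12}{-126} \right)}} = \frac{1}{-27313 + 254} = \frac{1}{-27059} = - \frac{1}{27059}$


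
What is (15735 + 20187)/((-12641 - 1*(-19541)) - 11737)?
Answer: -35922/4837 ≈ -7.4265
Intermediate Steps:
(15735 + 20187)/((-12641 - 1*(-19541)) - 11737) = 35922/((-12641 + 19541) - 11737) = 35922/(6900 - 11737) = 35922/(-4837) = 35922*(-1/4837) = -35922/4837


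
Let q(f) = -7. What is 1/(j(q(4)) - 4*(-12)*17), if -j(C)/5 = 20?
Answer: 1/716 ≈ 0.0013966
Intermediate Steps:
j(C) = -100 (j(C) = -5*20 = -100)
1/(j(q(4)) - 4*(-12)*17) = 1/(-100 - 4*(-12)*17) = 1/(-100 + 48*17) = 1/(-100 + 816) = 1/716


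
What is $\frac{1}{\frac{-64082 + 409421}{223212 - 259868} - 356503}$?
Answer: $- \frac{36656}{13068319307} \approx -2.805 \cdot 10^{-6}$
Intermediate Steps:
$\frac{1}{\frac{-64082 + 409421}{223212 - 259868} - 356503} = \frac{1}{\frac{345339}{-36656} - 356503} = \frac{1}{345339 \left(- \frac{1}{36656}\right) - 356503} = \frac{1}{- \frac{345339}{36656} - 356503} = \frac{1}{- \frac{13068319307}{36656}} = - \frac{36656}{13068319307}$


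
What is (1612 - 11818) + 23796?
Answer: 13590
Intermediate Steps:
(1612 - 11818) + 23796 = -10206 + 23796 = 13590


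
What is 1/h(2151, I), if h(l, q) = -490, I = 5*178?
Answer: -1/490 ≈ -0.0020408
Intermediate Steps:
I = 890
1/h(2151, I) = 1/(-490) = -1/490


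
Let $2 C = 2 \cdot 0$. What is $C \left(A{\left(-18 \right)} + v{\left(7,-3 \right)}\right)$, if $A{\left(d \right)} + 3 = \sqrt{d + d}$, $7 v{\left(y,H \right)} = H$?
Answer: $0$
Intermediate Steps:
$v{\left(y,H \right)} = \frac{H}{7}$
$A{\left(d \right)} = -3 + \sqrt{2} \sqrt{d}$ ($A{\left(d \right)} = -3 + \sqrt{d + d} = -3 + \sqrt{2 d} = -3 + \sqrt{2} \sqrt{d}$)
$C = 0$ ($C = \frac{2 \cdot 0}{2} = \frac{1}{2} \cdot 0 = 0$)
$C \left(A{\left(-18 \right)} + v{\left(7,-3 \right)}\right) = 0 \left(\left(-3 + \sqrt{2} \sqrt{-18}\right) + \frac{1}{7} \left(-3\right)\right) = 0 \left(\left(-3 + \sqrt{2} \cdot 3 i \sqrt{2}\right) - \frac{3}{7}\right) = 0 \left(\left(-3 + 6 i\right) - \frac{3}{7}\right) = 0 \left(- \frac{24}{7} + 6 i\right) = 0$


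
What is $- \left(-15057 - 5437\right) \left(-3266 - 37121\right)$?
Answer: $-827691178$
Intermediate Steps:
$- \left(-15057 - 5437\right) \left(-3266 - 37121\right) = - \left(-20494\right) \left(-40387\right) = \left(-1\right) 827691178 = -827691178$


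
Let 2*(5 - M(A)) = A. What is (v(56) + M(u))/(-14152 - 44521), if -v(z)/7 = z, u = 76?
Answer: 425/58673 ≈ 0.0072435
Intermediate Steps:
M(A) = 5 - A/2
v(z) = -7*z
(v(56) + M(u))/(-14152 - 44521) = (-7*56 + (5 - 1/2*76))/(-14152 - 44521) = (-392 + (5 - 38))/(-58673) = (-392 - 33)*(-1/58673) = -425*(-1/58673) = 425/58673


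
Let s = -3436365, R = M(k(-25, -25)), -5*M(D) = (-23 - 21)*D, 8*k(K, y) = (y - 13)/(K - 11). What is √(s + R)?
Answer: I*√3092727455/30 ≈ 1853.7*I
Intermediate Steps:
k(K, y) = (-13 + y)/(8*(-11 + K)) (k(K, y) = ((y - 13)/(K - 11))/8 = ((-13 + y)/(-11 + K))/8 = (-13 + y)/(8*(-11 + K)))
M(D) = 44*D/5 (M(D) = -(-23 - 21)*D/5 = -(-44)*D/5 = 44*D/5)
R = 209/180 (R = 44*((-13 - 25)/(8*(-11 - 25)))/5 = 44*((⅛)*(-38)/(-36))/5 = 44*((⅛)*(-1/36)*(-38))/5 = (44/5)*(19/144) = 209/180 ≈ 1.1611)
√(s + R) = √(-3436365 + 209/180) = √(-618545491/180) = I*√3092727455/30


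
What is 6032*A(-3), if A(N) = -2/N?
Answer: 12064/3 ≈ 4021.3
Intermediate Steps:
6032*A(-3) = 6032*(-2/(-3)) = 6032*(-2*(-⅓)) = 6032*(⅔) = 12064/3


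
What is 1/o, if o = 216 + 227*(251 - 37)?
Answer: 1/48794 ≈ 2.0494e-5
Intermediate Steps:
o = 48794 (o = 216 + 227*214 = 216 + 48578 = 48794)
1/o = 1/48794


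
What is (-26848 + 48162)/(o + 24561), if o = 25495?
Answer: 10657/25028 ≈ 0.42580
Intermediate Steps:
(-26848 + 48162)/(o + 24561) = (-26848 + 48162)/(25495 + 24561) = 21314/50056 = 21314*(1/50056) = 10657/25028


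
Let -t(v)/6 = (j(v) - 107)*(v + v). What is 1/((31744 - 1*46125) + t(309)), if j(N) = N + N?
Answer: -1/1909169 ≈ -5.2379e-7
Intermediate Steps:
j(N) = 2*N
t(v) = -12*v*(-107 + 2*v) (t(v) = -6*(2*v - 107)*(v + v) = -6*(-107 + 2*v)*2*v = -12*v*(-107 + 2*v))
1/((31744 - 1*46125) + t(309)) = 1/((31744 - 1*46125) + 12*309*(107 - 2*309)) = 1/((31744 - 46125) + 12*309*(107 - 618)) = 1/(-14381 + 12*309*(-511)) = 1/(-14381 - 1894788) = 1/(-1909169) = -1/1909169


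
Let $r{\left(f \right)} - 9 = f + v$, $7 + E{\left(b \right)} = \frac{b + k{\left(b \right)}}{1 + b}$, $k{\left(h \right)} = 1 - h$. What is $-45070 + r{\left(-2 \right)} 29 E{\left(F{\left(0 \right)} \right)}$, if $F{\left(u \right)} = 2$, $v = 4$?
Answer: $- \frac{141590}{3} \approx -47197.0$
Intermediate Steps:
$E{\left(b \right)} = -7 + \frac{1}{1 + b}$ ($E{\left(b \right)} = -7 + \frac{b - \left(-1 + b\right)}{1 + b} = -7 + 1 \frac{1}{1 + b} = -7 + \frac{1}{1 + b}$)
$r{\left(f \right)} = 13 + f$ ($r{\left(f \right)} = 9 + \left(f + 4\right) = 9 + \left(4 + f\right) = 13 + f$)
$-45070 + r{\left(-2 \right)} 29 E{\left(F{\left(0 \right)} \right)} = -45070 + \left(13 - 2\right) 29 \frac{-6 - 14}{1 + 2} = -45070 + 11 \cdot 29 \frac{-6 - 14}{3} = -45070 + 319 \cdot \frac{1}{3} \left(-20\right) = -45070 + 319 \left(- \frac{20}{3}\right) = -45070 - \frac{6380}{3} = - \frac{141590}{3}$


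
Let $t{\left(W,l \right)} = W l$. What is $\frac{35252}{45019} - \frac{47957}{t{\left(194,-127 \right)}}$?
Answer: $\frac{3027514959}{1109178122} \approx 2.7295$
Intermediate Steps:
$\frac{35252}{45019} - \frac{47957}{t{\left(194,-127 \right)}} = \frac{35252}{45019} - \frac{47957}{194 \left(-127\right)} = 35252 \cdot \frac{1}{45019} - \frac{47957}{-24638} = \frac{35252}{45019} - - \frac{47957}{24638} = \frac{35252}{45019} + \frac{47957}{24638} = \frac{3027514959}{1109178122}$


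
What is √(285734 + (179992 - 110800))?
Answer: √354926 ≈ 595.76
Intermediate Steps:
√(285734 + (179992 - 110800)) = √(285734 + 69192) = √354926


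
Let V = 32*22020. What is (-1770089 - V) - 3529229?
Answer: -6003958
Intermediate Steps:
V = 704640
(-1770089 - V) - 3529229 = (-1770089 - 1*704640) - 3529229 = (-1770089 - 704640) - 3529229 = -2474729 - 3529229 = -6003958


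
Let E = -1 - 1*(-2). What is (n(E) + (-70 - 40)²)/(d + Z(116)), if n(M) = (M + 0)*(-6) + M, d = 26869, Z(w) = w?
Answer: 2419/5397 ≈ 0.44821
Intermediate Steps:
E = 1 (E = -1 + 2 = 1)
n(M) = -5*M (n(M) = M*(-6) + M = -6*M + M = -5*M)
(n(E) + (-70 - 40)²)/(d + Z(116)) = (-5*1 + (-70 - 40)²)/(26869 + 116) = (-5 + (-110)²)/26985 = (-5 + 12100)*(1/26985) = 12095*(1/26985) = 2419/5397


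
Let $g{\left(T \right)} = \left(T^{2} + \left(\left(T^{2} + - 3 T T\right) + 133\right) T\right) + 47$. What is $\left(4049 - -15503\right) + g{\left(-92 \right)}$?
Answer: $1573203$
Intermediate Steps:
$g{\left(T \right)} = 47 + T^{2} + T \left(133 - 2 T^{2}\right)$ ($g{\left(T \right)} = \left(T^{2} + \left(\left(T^{2} - 3 T^{2}\right) + 133\right) T\right) + 47 = \left(T^{2} + \left(- 2 T^{2} + 133\right) T\right) + 47 = \left(T^{2} + \left(133 - 2 T^{2}\right) T\right) + 47 = \left(T^{2} + T \left(133 - 2 T^{2}\right)\right) + 47 = 47 + T^{2} + T \left(133 - 2 T^{2}\right)$)
$\left(4049 - -15503\right) + g{\left(-92 \right)} = \left(4049 - -15503\right) + \left(47 + \left(-92\right)^{2} - 2 \left(-92\right)^{3} + 133 \left(-92\right)\right) = \left(4049 + 15503\right) + \left(47 + 8464 - -1557376 - 12236\right) = 19552 + \left(47 + 8464 + 1557376 - 12236\right) = 19552 + 1553651 = 1573203$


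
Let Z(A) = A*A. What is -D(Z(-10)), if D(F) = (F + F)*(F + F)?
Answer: -40000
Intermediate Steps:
Z(A) = A²
D(F) = 4*F² (D(F) = (2*F)*(2*F) = 4*F²)
-D(Z(-10)) = -4*((-10)²)² = -4*100² = -4*10000 = -1*40000 = -40000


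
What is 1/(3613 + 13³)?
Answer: 1/5810 ≈ 0.00017212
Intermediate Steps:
1/(3613 + 13³) = 1/(3613 + 2197) = 1/5810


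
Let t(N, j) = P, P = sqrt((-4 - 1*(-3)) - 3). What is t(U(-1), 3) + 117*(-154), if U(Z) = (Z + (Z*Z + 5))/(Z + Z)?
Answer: -18018 + 2*I ≈ -18018.0 + 2.0*I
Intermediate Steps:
P = 2*I (P = sqrt((-4 + 3) - 3) = sqrt(-1 - 3) = sqrt(-4) = 2*I ≈ 2.0*I)
U(Z) = (5 + Z + Z**2)/(2*Z) (U(Z) = (Z + (Z**2 + 5))/((2*Z)) = (Z + (5 + Z**2))*(1/(2*Z)) = (5 + Z + Z**2)*(1/(2*Z)) = (5 + Z + Z**2)/(2*Z))
t(N, j) = 2*I
t(U(-1), 3) + 117*(-154) = 2*I + 117*(-154) = 2*I - 18018 = -18018 + 2*I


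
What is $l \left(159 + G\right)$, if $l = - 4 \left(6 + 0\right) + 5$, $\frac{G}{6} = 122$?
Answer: $-16929$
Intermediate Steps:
$G = 732$ ($G = 6 \cdot 122 = 732$)
$l = -19$ ($l = \left(-4\right) 6 + 5 = -24 + 5 = -19$)
$l \left(159 + G\right) = - 19 \left(159 + 732\right) = \left(-19\right) 891 = -16929$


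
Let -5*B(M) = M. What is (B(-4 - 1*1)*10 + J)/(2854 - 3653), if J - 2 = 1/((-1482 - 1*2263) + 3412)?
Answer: -5/333 ≈ -0.015015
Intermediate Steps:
B(M) = -M/5
J = 665/333 (J = 2 + 1/((-1482 - 1*2263) + 3412) = 2 + 1/((-1482 - 2263) + 3412) = 2 + 1/(-3745 + 3412) = 2 + 1/(-333) = 2 - 1/333 = 665/333 ≈ 1.9970)
(B(-4 - 1*1)*10 + J)/(2854 - 3653) = (-(-4 - 1*1)/5*10 + 665/333)/(2854 - 3653) = (-(-4 - 1)/5*10 + 665/333)/(-799) = (-⅕*(-5)*10 + 665/333)*(-1/799) = (1*10 + 665/333)*(-1/799) = (10 + 665/333)*(-1/799) = (3995/333)*(-1/799) = -5/333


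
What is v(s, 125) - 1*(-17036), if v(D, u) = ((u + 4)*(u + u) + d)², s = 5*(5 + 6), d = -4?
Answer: 1039821552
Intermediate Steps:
s = 55 (s = 5*11 = 55)
v(D, u) = (-4 + 2*u*(4 + u))² (v(D, u) = ((u + 4)*(u + u) - 4)² = ((4 + u)*(2*u) - 4)² = (2*u*(4 + u) - 4)² = (-4 + 2*u*(4 + u))²)
v(s, 125) - 1*(-17036) = 4*(-2 + 125² + 4*125)² - 1*(-17036) = 4*(-2 + 15625 + 500)² + 17036 = 4*16123² + 17036 = 4*259951129 + 17036 = 1039804516 + 17036 = 1039821552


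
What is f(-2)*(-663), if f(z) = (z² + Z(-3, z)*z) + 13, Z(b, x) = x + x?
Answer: -16575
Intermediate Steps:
Z(b, x) = 2*x
f(z) = 13 + 3*z² (f(z) = (z² + (2*z)*z) + 13 = (z² + 2*z²) + 13 = 3*z² + 13 = 13 + 3*z²)
f(-2)*(-663) = (13 + 3*(-2)²)*(-663) = (13 + 3*4)*(-663) = (13 + 12)*(-663) = 25*(-663) = -16575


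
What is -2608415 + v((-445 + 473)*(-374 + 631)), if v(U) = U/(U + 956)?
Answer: -5315947971/2038 ≈ -2.6084e+6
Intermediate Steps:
v(U) = U/(956 + U)
-2608415 + v((-445 + 473)*(-374 + 631)) = -2608415 + ((-445 + 473)*(-374 + 631))/(956 + (-445 + 473)*(-374 + 631)) = -2608415 + (28*257)/(956 + 28*257) = -2608415 + 7196/(956 + 7196) = -2608415 + 7196/8152 = -2608415 + 7196*(1/8152) = -2608415 + 1799/2038 = -5315947971/2038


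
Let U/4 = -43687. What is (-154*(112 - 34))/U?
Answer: 429/6241 ≈ 0.068739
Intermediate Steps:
U = -174748 (U = 4*(-43687) = -174748)
(-154*(112 - 34))/U = -154*(112 - 34)/(-174748) = -154*78*(-1/174748) = -12012*(-1/174748) = 429/6241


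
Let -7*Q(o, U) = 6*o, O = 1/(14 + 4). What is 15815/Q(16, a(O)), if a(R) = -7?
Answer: -110705/96 ≈ -1153.2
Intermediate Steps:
O = 1/18 ≈ 0.055556
Q(o, U) = -6*o/7
15815/Q(16, a(O)) = 15815/((-6/7*16)) = 15815/(-96/7) = 15815*(-7/96) = -110705/96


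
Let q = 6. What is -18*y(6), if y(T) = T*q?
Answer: -648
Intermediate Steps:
y(T) = 6*T (y(T) = T*6 = 6*T)
-18*y(6) = -108*6 = -18*36 = -648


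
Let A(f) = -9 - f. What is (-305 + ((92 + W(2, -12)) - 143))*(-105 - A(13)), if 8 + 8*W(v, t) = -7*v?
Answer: 119105/4 ≈ 29776.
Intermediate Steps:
W(v, t) = -1 - 7*v/8 (W(v, t) = -1 + (-7*v)/8 = -1 - 7*v/8)
(-305 + ((92 + W(2, -12)) - 143))*(-105 - A(13)) = (-305 + ((92 + (-1 - 7/8*2)) - 143))*(-105 - (-9 - 1*13)) = (-305 + ((92 + (-1 - 7/4)) - 143))*(-105 - (-9 - 13)) = (-305 + ((92 - 11/4) - 143))*(-105 - 1*(-22)) = (-305 + (357/4 - 143))*(-105 + 22) = (-305 - 215/4)*(-83) = -1435/4*(-83) = 119105/4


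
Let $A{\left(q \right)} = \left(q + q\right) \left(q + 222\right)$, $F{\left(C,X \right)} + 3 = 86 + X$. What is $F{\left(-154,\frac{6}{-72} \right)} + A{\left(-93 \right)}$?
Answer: $- \frac{286933}{12} \approx -23911.0$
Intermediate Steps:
$F{\left(C,X \right)} = 83 + X$ ($F{\left(C,X \right)} = -3 + \left(86 + X\right) = 83 + X$)
$A{\left(q \right)} = 2 q \left(222 + q\right)$
$F{\left(-154,\frac{6}{-72} \right)} + A{\left(-93 \right)} = \left(83 + \frac{6}{-72}\right) + 2 \left(-93\right) \left(222 - 93\right) = \left(83 + 6 \left(- \frac{1}{72}\right)\right) + 2 \left(-93\right) 129 = \left(83 - \frac{1}{12}\right) - 23994 = \frac{995}{12} - 23994 = - \frac{286933}{12}$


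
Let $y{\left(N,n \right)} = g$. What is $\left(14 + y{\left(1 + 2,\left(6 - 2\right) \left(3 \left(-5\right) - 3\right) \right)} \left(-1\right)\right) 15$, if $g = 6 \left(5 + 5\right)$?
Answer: $-690$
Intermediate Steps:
$g = 60$ ($g = 6 \cdot 10 = 60$)
$y{\left(N,n \right)} = 60$
$\left(14 + y{\left(1 + 2,\left(6 - 2\right) \left(3 \left(-5\right) - 3\right) \right)} \left(-1\right)\right) 15 = \left(14 + 60 \left(-1\right)\right) 15 = \left(14 - 60\right) 15 = \left(-46\right) 15 = -690$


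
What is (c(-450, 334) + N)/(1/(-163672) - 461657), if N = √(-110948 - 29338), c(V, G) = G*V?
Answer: 1639993440/5037354967 - 163672*I*√140286/75560324505 ≈ 0.32557 - 0.00081131*I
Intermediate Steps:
N = I*√140286 (N = √(-140286) = I*√140286 ≈ 374.55*I)
(c(-450, 334) + N)/(1/(-163672) - 461657) = (334*(-450) + I*√140286)/(1/(-163672) - 461657) = (-150300 + I*√140286)/(-1/163672 - 461657) = (-150300 + I*√140286)/(-75560324505/163672) = (-150300 + I*√140286)*(-163672/75560324505) = 1639993440/5037354967 - 163672*I*√140286/75560324505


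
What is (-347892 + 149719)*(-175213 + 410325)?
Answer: -46592850376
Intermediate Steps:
(-347892 + 149719)*(-175213 + 410325) = -198173*235112 = -46592850376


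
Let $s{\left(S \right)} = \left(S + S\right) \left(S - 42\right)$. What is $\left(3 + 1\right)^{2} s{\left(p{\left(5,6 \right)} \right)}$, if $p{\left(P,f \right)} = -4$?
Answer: $5888$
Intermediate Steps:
$s{\left(S \right)} = 2 S \left(-42 + S\right)$
$\left(3 + 1\right)^{2} s{\left(p{\left(5,6 \right)} \right)} = \left(3 + 1\right)^{2} \cdot 2 \left(-4\right) \left(-42 - 4\right) = 4^{2} \cdot 2 \left(-4\right) \left(-46\right) = 16 \cdot 368 = 5888$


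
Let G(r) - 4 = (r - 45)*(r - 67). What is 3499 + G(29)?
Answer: 4111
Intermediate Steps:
G(r) = 4 + (-67 + r)*(-45 + r) (G(r) = 4 + (r - 45)*(r - 67) = 4 + (-45 + r)*(-67 + r) = 4 + (-67 + r)*(-45 + r))
3499 + G(29) = 3499 + (3019 + 29² - 112*29) = 3499 + (3019 + 841 - 3248) = 3499 + 612 = 4111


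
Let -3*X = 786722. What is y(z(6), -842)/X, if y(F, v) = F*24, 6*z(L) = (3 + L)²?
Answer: -486/393361 ≈ -0.0012355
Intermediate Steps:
z(L) = (3 + L)²/6
y(F, v) = 24*F
X = -786722/3 (X = -⅓*786722 = -786722/3 ≈ -2.6224e+5)
y(z(6), -842)/X = (24*((3 + 6)²/6))/(-786722/3) = (24*((⅙)*9²))*(-3/786722) = (24*((⅙)*81))*(-3/786722) = (24*(27/2))*(-3/786722) = 324*(-3/786722) = -486/393361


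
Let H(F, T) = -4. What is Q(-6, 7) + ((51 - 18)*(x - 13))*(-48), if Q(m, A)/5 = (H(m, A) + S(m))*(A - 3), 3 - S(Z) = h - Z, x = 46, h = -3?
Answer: -52352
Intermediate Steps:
S(Z) = 6 + Z (S(Z) = 3 - (-3 - Z) = 3 + (3 + Z) = 6 + Z)
Q(m, A) = 5*(-3 + A)*(2 + m) (Q(m, A) = 5*((-4 + (6 + m))*(A - 3)) = 5*((2 + m)*(-3 + A)) = 5*((-3 + A)*(2 + m)) = 5*(-3 + A)*(2 + m))
Q(-6, 7) + ((51 - 18)*(x - 13))*(-48) = (-30 - 15*(-6) + 10*7 + 5*7*(-6)) + ((51 - 18)*(46 - 13))*(-48) = (-30 + 90 + 70 - 210) + (33*33)*(-48) = -80 + 1089*(-48) = -80 - 52272 = -52352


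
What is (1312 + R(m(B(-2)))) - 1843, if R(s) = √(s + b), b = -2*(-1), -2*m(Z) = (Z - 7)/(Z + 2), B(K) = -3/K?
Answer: -531 + √546/14 ≈ -529.33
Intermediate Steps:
m(Z) = -(-7 + Z)/(2*(2 + Z)) (m(Z) = -(Z - 7)/(2*(Z + 2)) = -(-7 + Z)/(2*(2 + Z)))
b = 2
R(s) = √(2 + s) (R(s) = √(s + 2) = √(2 + s))
(1312 + R(m(B(-2)))) - 1843 = (1312 + √(2 + (7 - (-3)/(-2))/(2*(2 - 3/(-2))))) - 1843 = (1312 + √(2 + (7 - (-3)*(-1)/2)/(2*(2 - 3*(-½))))) - 1843 = (1312 + √(2 + (7 - 1*3/2)/(2*(2 + 3/2)))) - 1843 = (1312 + √(2 + (7 - 3/2)/(2*(7/2)))) - 1843 = (1312 + √(2 + (½)*(2/7)*(11/2))) - 1843 = (1312 + √(2 + 11/14)) - 1843 = (1312 + √(39/14)) - 1843 = (1312 + √546/14) - 1843 = -531 + √546/14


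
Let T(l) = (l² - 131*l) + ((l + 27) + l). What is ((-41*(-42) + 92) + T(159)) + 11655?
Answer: 18266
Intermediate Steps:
T(l) = 27 + l² - 129*l (T(l) = (l² - 131*l) + ((27 + l) + l) = (l² - 131*l) + (27 + 2*l) = 27 + l² - 129*l)
((-41*(-42) + 92) + T(159)) + 11655 = ((-41*(-42) + 92) + (27 + 159² - 129*159)) + 11655 = ((1722 + 92) + (27 + 25281 - 20511)) + 11655 = (1814 + 4797) + 11655 = 6611 + 11655 = 18266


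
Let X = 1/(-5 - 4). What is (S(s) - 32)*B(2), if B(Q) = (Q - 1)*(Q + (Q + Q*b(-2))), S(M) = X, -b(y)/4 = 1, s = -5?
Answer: 1156/9 ≈ 128.44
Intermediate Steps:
b(y) = -4 (b(y) = -4*1 = -4)
X = -1/9 (X = 1/(-9) = -1/9 ≈ -0.11111)
S(M) = -1/9
B(Q) = -2*Q*(-1 + Q) (B(Q) = (Q - 1)*(Q + (Q + Q*(-4))) = (-1 + Q)*(Q + (Q - 4*Q)) = (-1 + Q)*(Q - 3*Q) = (-1 + Q)*(-2*Q) = -2*Q*(-1 + Q))
(S(s) - 32)*B(2) = (-1/9 - 32)*(2*2*(1 - 1*2)) = -578*2*(1 - 2)/9 = -578*2*(-1)/9 = -289/9*(-4) = 1156/9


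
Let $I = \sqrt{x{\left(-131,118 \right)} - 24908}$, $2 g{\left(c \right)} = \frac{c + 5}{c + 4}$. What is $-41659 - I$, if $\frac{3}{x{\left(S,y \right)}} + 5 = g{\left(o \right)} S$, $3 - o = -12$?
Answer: $-41659 - \frac{i \sqrt{49169094785}}{1405} \approx -41659.0 - 157.82 i$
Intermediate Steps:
$o = 15$ ($o = 3 - -12 = 3 + 12 = 15$)
$g{\left(c \right)} = \frac{5 + c}{2 \left(4 + c\right)}$ ($g{\left(c \right)} = \frac{\left(c + 5\right) \frac{1}{c + 4}}{2} = \frac{\left(5 + c\right) \frac{1}{4 + c}}{2} = \frac{\frac{1}{4 + c} \left(5 + c\right)}{2} = \frac{5 + c}{2 \left(4 + c\right)}$)
$x{\left(S,y \right)} = \frac{3}{-5 + \frac{10 S}{19}}$ ($x{\left(S,y \right)} = \frac{3}{-5 + \frac{5 + 15}{2 \left(4 + 15\right)} S} = \frac{3}{-5 + \frac{1}{2} \cdot \frac{1}{19} \cdot 20 S} = \frac{3}{-5 + \frac{10 S}{19}}$)
$I = \frac{i \sqrt{49169094785}}{1405}$ ($I = \sqrt{\frac{57}{5 \left(-19 + 2 \left(-131\right)\right)} - 24908} = \sqrt{\frac{57}{5 \left(-19 - 262\right)} - 24908} = \sqrt{\frac{57}{5 \left(-281\right)} - 24908} = \sqrt{\frac{57}{5} \left(- \frac{1}{281}\right) - 24908} = \sqrt{- \frac{57}{1405} - 24908} = \sqrt{- \frac{34995797}{1405}} = \frac{i \sqrt{49169094785}}{1405} \approx 157.82 i$)
$-41659 - I = -41659 - \frac{i \sqrt{49169094785}}{1405}$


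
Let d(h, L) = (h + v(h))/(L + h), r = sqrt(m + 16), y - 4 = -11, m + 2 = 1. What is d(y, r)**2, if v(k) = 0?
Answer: 49/(7 - sqrt(15))**2 ≈ 5.0111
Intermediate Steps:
m = -1 (m = -2 + 1 = -1)
y = -7 (y = 4 - 11 = -7)
r = sqrt(15) (r = sqrt(-1 + 16) = sqrt(15) ≈ 3.8730)
d(h, L) = h/(L + h) (d(h, L) = (h + 0)/(L + h) = h/(L + h))
d(y, r)**2 = (-7/(sqrt(15) - 7))**2 = (-7/(-7 + sqrt(15)))**2 = 49/(-7 + sqrt(15))**2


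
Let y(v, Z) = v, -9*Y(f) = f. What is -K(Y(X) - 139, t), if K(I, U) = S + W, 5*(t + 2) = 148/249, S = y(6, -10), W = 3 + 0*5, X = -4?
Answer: -9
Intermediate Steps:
Y(f) = -f/9
W = 3 (W = 3 + 0 = 3)
S = 6
t = -2342/1245 (t = -2 + (148/249)/5 = -2 + (148*(1/249))/5 = -2 + (1/5)*(148/249) = -2 + 148/1245 = -2342/1245 ≈ -1.8811)
K(I, U) = 9 (K(I, U) = 6 + 3 = 9)
-K(Y(X) - 139, t) = -1*9 = -9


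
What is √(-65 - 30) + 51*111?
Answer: 5661 + I*√95 ≈ 5661.0 + 9.7468*I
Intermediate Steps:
√(-65 - 30) + 51*111 = √(-95) + 5661 = I*√95 + 5661 = 5661 + I*√95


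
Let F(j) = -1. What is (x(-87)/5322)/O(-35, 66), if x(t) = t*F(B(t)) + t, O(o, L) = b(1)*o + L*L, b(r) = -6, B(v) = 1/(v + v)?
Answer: 0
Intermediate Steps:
B(v) = 1/(2*v)
O(o, L) = L² - 6*o (O(o, L) = -6*o + L*L = -6*o + L² = L² - 6*o)
x(t) = 0 (x(t) = t*(-1) + t = -t + t = 0)
(x(-87)/5322)/O(-35, 66) = (0/5322)/(66² - 6*(-35)) = (0*(1/5322))/(4356 + 210) = 0/4566 = 0*(1/4566) = 0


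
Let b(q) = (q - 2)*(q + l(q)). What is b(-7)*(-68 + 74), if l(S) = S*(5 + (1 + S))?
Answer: 0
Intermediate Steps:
l(S) = S*(6 + S)
b(q) = (-2 + q)*(q + q*(6 + q)) (b(q) = (q - 2)*(q + q*(6 + q)) = (-2 + q)*(q + q*(6 + q)))
b(-7)*(-68 + 74) = (-7*(-14 - 1*(-7) - 7*(6 - 7)))*(-68 + 74) = -7*(-14 + 7 - 7*(-1))*6 = -7*(-14 + 7 + 7)*6 = -7*0*6 = 0*6 = 0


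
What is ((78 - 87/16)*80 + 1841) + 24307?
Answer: 31953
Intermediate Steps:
((78 - 87/16)*80 + 1841) + 24307 = ((1161/16)*80 + 1841) + 24307 = (5805 + 1841) + 24307 = 7646 + 24307 = 31953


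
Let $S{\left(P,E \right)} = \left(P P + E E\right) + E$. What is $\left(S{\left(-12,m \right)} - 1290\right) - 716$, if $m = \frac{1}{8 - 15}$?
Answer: $- \frac{91244}{49} \approx -1862.1$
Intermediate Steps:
$m = - \frac{1}{7}$ ($m = \frac{1}{-7} = - \frac{1}{7} \approx -0.14286$)
$S{\left(P,E \right)} = E + E^{2} + P^{2}$ ($S{\left(P,E \right)} = \left(P^{2} + E^{2}\right) + E = \left(E^{2} + P^{2}\right) + E = E + E^{2} + P^{2}$)
$\left(S{\left(-12,m \right)} - 1290\right) - 716 = \left(\left(- \frac{1}{7} + \left(- \frac{1}{7}\right)^{2} + \left(-12\right)^{2}\right) - 1290\right) - 716 = \left(\left(- \frac{1}{7} + \frac{1}{49} + 144\right) - 1290\right) - 716 = \left(\frac{7050}{49} - 1290\right) - 716 = - \frac{56160}{49} - 716 = - \frac{91244}{49}$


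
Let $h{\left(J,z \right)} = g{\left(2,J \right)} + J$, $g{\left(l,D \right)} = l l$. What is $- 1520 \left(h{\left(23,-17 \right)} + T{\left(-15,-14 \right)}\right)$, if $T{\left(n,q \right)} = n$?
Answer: $-18240$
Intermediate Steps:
$g{\left(l,D \right)} = l^{2}$
$h{\left(J,z \right)} = 4 + J$ ($h{\left(J,z \right)} = 2^{2} + J = 4 + J$)
$- 1520 \left(h{\left(23,-17 \right)} + T{\left(-15,-14 \right)}\right) = - 1520 \left(\left(4 + 23\right) - 15\right) = - 1520 \left(27 - 15\right) = \left(-1520\right) 12 = -18240$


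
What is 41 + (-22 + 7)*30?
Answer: -409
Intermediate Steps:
41 + (-22 + 7)*30 = 41 - 15*30 = 41 - 450 = -409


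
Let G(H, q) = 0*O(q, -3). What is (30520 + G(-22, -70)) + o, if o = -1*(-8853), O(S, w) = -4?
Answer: 39373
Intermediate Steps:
G(H, q) = 0 (G(H, q) = 0*(-4) = 0)
o = 8853
(30520 + G(-22, -70)) + o = (30520 + 0) + 8853 = 30520 + 8853 = 39373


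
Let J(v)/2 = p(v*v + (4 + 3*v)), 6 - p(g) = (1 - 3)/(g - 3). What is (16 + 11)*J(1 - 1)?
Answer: 432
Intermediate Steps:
p(g) = 6 + 2/(-3 + g) (p(g) = 6 - (1 - 3)/(g - 3) = 6 - (-2)/(-3 + g) = 6 + 2/(-3 + g))
J(v) = 4*(4 + 3*v² + 9*v)/(1 + v² + 3*v) (J(v) = 2*(2*(-8 + 3*(v*v + (4 + 3*v)))/(-3 + (v*v + (4 + 3*v)))) = 2*(2*(-8 + 3*(v² + (4 + 3*v)))/(-3 + (v² + (4 + 3*v)))) = 2*(2*(-8 + 3*(4 + v² + 3*v))/(-3 + (4 + v² + 3*v))) = 2*(2*(-8 + (12 + 3*v² + 9*v))/(1 + v² + 3*v)) = 2*(2*(4 + 3*v² + 9*v)/(1 + v² + 3*v)) = 4*(4 + 3*v² + 9*v)/(1 + v² + 3*v))
(16 + 11)*J(1 - 1) = (16 + 11)*(4*(4 + 3*(1 - 1)² + 9*(1 - 1))/(1 + (1 - 1)² + 3*(1 - 1))) = 27*(4*(4 + 3*0² + 9*0)/(1 + 0² + 3*0)) = 27*(4*(4 + 3*0 + 0)/(1 + 0 + 0)) = 27*(4*(4 + 0 + 0)/1) = 27*(4*1*4) = 27*16 = 432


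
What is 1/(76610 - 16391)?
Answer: 1/60219 ≈ 1.6606e-5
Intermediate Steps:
1/(76610 - 16391) = 1/60219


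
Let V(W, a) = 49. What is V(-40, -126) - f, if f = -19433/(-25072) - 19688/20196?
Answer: 6228125039/126588528 ≈ 49.200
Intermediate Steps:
f = -25287167/126588528 (f = -19433*(-1/25072) - 19688*1/20196 = 19433/25072 - 4922/5049 = -25287167/126588528 ≈ -0.19976)
V(-40, -126) - f = 49 - 1*(-25287167/126588528) = 49 + 25287167/126588528 = 6228125039/126588528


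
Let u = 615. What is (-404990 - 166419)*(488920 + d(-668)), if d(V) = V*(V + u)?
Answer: -299603452516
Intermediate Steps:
d(V) = V*(615 + V) (d(V) = V*(V + 615) = V*(615 + V))
(-404990 - 166419)*(488920 + d(-668)) = (-404990 - 166419)*(488920 - 668*(615 - 668)) = -571409*(488920 - 668*(-53)) = -571409*(488920 + 35404) = -571409*524324 = -299603452516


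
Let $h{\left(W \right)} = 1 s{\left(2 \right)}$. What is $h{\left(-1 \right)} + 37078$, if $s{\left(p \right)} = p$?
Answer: $37080$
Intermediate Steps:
$h{\left(W \right)} = 2$ ($h{\left(W \right)} = 1 \cdot 2 = 2$)
$h{\left(-1 \right)} + 37078 = 2 + 37078 = 37080$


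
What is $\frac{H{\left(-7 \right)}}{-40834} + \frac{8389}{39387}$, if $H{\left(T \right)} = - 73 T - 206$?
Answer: $\frac{330543391}{1608328758} \approx 0.20552$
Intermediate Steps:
$H{\left(T \right)} = -206 - 73 T$
$\frac{H{\left(-7 \right)}}{-40834} + \frac{8389}{39387} = \frac{-206 - -511}{-40834} + \frac{8389}{39387} = \left(-206 + 511\right) \left(- \frac{1}{40834}\right) + 8389 \cdot \frac{1}{39387} = 305 \left(- \frac{1}{40834}\right) + \frac{8389}{39387} = - \frac{305}{40834} + \frac{8389}{39387} = \frac{330543391}{1608328758}$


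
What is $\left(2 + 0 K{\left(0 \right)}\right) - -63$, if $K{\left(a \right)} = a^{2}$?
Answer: $65$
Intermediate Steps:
$\left(2 + 0 K{\left(0 \right)}\right) - -63 = \left(2 + 0 \cdot 0^{2}\right) - -63 = \left(2 + 0 \cdot 0\right) + 63 = \left(2 + 0\right) + 63 = 2 + 63 = 65$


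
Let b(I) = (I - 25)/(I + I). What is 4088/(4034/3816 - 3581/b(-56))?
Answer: -70199136/85009111 ≈ -0.82578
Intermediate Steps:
b(I) = (-25 + I)/(2*I) (b(I) = (-25 + I)/((2*I)) = (-25 + I)*(1/(2*I)) = (-25 + I)/(2*I))
4088/(4034/3816 - 3581/b(-56)) = 4088/(4034/3816 - 3581*(-112/(-25 - 56))) = 4088/(4034*(1/3816) - 3581/((1/2)*(-1/56)*(-81))) = 4088/(2017/1908 - 3581/81/112) = 4088/(2017/1908 - 3581*112/81) = 4088/(2017/1908 - 401072/81) = 4088/(-85009111/17172) = 4088*(-17172/85009111) = -70199136/85009111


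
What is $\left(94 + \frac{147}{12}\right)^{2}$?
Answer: $\frac{180625}{16} \approx 11289.0$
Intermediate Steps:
$\left(94 + \frac{147}{12}\right)^{2} = \left(94 + 147 \cdot \frac{1}{12}\right)^{2} = \left(94 + \frac{49}{4}\right)^{2} = \left(\frac{425}{4}\right)^{2} = \frac{180625}{16}$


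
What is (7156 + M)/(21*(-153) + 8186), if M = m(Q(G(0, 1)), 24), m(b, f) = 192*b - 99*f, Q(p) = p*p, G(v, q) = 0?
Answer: 4780/4973 ≈ 0.96119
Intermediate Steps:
Q(p) = p²
m(b, f) = -99*f + 192*b
M = -2376 (M = -99*24 + 192*0² = -2376 + 192*0 = -2376 + 0 = -2376)
(7156 + M)/(21*(-153) + 8186) = (7156 - 2376)/(21*(-153) + 8186) = 4780/(-3213 + 8186) = 4780/4973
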